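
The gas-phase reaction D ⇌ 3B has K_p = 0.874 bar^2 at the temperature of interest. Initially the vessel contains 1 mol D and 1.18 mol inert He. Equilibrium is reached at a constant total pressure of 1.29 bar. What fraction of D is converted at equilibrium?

Let X = conversion of D (basis 1 mol D); extent of reaction ξ = X.
Species balance: n_D = 1 − X; n_B = 3X; n_I = 1.18 (inert).
Total moles n_T = 2.18 + 2X.
y_i = n_i/n_T, p_i = y_i·P. K_p = p_B^3 / (p_D).
Setting this equal to 0.874 bar^2 and taking the physical root (0 < X < 1) gives X = 0.465.

X = 0.465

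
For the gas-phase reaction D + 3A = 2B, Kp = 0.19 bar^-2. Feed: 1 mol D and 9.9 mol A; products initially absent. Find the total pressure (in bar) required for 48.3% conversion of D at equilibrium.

Basis: 1 mol D initially; let X = conversion of D. Extent ξ = X.
At extent ξ: n_D = 1 − X; n_A = 9.9 − 3X; n_B = 2X.
Summing: n_T = 10.9 − 2X.
Kp = p_B^2 / (p_D p_A^3) with p_i = (n_i/n_T)·P.
At X = 0.483: the mole-fraction product g(X) = Π y_i^ν_i = 0.2951. Since Kp = g(X)·P^{-2}, P = (g/Kp)^(1/2) = (0.2951/0.19)^(1/2) = 1.25 bar.

P = 1.25 bar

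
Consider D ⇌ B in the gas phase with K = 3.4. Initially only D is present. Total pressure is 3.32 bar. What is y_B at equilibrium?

Take 1 mol D as basis and let X be its fractional conversion, so ξ = X.
Species balance: n_D = 1 − X; n_B = X.
Total moles n_T = 1 (Δν = 0, constant).
With p_i = (n_i/n_T)P, K = p_B / (p_D).
This yields a degree-1 equation in X; solving on (0,1), X = 0.773.
Then n_B = 0.773, n_T = 1, so y_B = 0.773.

y_B = 0.773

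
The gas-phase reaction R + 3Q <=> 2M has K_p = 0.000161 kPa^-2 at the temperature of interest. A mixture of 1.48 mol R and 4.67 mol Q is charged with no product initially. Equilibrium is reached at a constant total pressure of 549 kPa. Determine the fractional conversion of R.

Basis: 1.48 mol R initially; let X = conversion of R. Extent ξ = 1.48X.
Species balance: n_R = 1.48 − 1.48X; n_Q = 4.67 − 4.44X; n_M = 2.96X.
Total moles n_T = 6.15 − 2.96X.
Mole fractions y_i = n_i/n_T; K_p = p_M^2 / (p_R p_Q^3) with p_i = y_i·P.
Substituting and setting equal to 0.000161 kPa^-2 gives a polynomial in X; the root in (0,1) is X = 0.710.

X = 0.710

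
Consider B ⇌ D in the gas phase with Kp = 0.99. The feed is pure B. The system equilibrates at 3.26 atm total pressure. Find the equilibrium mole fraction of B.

y_B = 0.503

Take 1 mol B as basis and let X be its fractional conversion, so ξ = X.
Moles: n_B = 1 − X; n_D = X.
Total moles n_T = 1 (Δν = 0, constant).
Mole fractions y_i = n_i/n_T; Kp = p_D / (p_B) with p_i = y_i·P.
Equating to 0.99 and solving on 0 < X < 1: X = 0.497.
Then n_B = 0.503, n_T = 1, so y_B = 0.503.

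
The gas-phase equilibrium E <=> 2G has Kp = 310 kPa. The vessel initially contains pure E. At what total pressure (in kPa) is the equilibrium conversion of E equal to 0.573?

P = 159 kPa

Let X = conversion of E (basis 1 mol E); extent of reaction ξ = X.
At extent ξ: n_E = 1 − X; n_G = 2X.
Summing: n_T = 1 + X.
Kp = p_G^2 / (p_E) with p_i = (n_i/n_T)·P.
At X = 0.573: the mole-fraction product g(X) = Π y_i^ν_i = 1.955. Since Kp = g(X)·P^{1}, P = (Kp/g)^(1/1) = (310/1.955)^(1/1) = 159 kPa.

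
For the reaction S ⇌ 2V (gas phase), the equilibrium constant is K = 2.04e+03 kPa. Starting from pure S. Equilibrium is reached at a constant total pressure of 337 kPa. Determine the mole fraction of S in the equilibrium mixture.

Take 1 mol S as basis and let X be its fractional conversion, so ξ = X.
At extent ξ: n_S = 1 − X; n_V = 2X.
n_T = Σnᵢ = 1 + X.
Mole fractions y_i = n_i/n_T; K = p_V^2 / (p_S) with p_i = y_i·P.
This yields a degree-2 equation in X; solving on (0,1), X = 0.776.
Then n_S = 0.224, n_T = 1.78, so y_S = 0.126.

y_S = 0.126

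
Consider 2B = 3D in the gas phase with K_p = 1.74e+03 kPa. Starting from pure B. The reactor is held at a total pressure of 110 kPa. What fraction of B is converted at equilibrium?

Let X = conversion of B (basis 1 mol B); extent of reaction ξ = 0.5X.
Species balance: n_B = 1 − X; n_D = 1.5X.
Total moles n_T = 1 + 0.5X.
Mole fractions y_i = n_i/n_T; K_p = p_D^3 / (p_B^2) with p_i = y_i·P.
Equating to 1.74e+03 kPa and solving on 0 < X < 1: X = 0.746.

X = 0.746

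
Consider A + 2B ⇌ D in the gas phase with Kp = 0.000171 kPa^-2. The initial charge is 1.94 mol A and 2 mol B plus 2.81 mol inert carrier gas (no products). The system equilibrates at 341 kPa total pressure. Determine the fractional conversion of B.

X = 0.588

Basis: 2 mol B initially; let X = conversion of B. Extent ξ = X.
At extent ξ: n_A = 1.94 − X; n_B = 2 − 2X; n_D = X; n_I = 2.81 (inert).
Summing: n_T = 6.75 − 2X.
Mole fractions y_i = n_i/n_T; Kp = p_D / (p_A p_B^2) with p_i = y_i·P.
Setting this equal to 0.000171 kPa^-2 and taking the physical root (0 < X < 1) gives X = 0.588.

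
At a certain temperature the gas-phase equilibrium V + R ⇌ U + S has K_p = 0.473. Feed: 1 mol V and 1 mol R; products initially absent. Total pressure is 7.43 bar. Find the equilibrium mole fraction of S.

Let X = conversion of V (basis 1 mol V); extent of reaction ξ = X.
At extent ξ: n_V = 1 − X; n_R = 1 − X; n_U = X; n_S = X.
Since Δν = 0, n_T = 2 throughout.
Mole fractions y_i = n_i/n_T; K_p = p_U p_S / (p_V p_R) with p_i = y_i·P.
Substituting and setting equal to 0.473 gives a polynomial in X; the root in (0,1) is X = 0.407.
Then n_S = 0.407, n_T = 2, so y_S = 0.204.

y_S = 0.204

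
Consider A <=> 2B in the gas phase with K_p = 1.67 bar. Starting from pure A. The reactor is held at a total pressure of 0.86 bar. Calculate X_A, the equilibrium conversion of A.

X = 0.572

Let X = conversion of A (basis 1 mol A); extent of reaction ξ = X.
Mole table: n_A = 1 − X; n_B = 2X.
n_T = Σnᵢ = 1 + X.
With p_i = (n_i/n_T)P, K_p = p_B^2 / (p_A).
Equating to 1.67 bar and solving on 0 < X < 1: X = 0.572.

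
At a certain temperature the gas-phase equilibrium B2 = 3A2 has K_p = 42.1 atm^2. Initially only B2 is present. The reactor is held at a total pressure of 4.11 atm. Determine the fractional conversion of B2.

X = 0.567

Take 1 mol B2 as basis and let X be its fractional conversion, so ξ = X.
At extent ξ: n_B2 = 1 − X; n_A2 = 3X.
n_T = Σnᵢ = 1 + 2X.
With p_i = (n_i/n_T)P, K_p = p_A2^3 / (p_B2).
Substituting and setting equal to 42.1 atm^2 gives a polynomial in X; the root in (0,1) is X = 0.567.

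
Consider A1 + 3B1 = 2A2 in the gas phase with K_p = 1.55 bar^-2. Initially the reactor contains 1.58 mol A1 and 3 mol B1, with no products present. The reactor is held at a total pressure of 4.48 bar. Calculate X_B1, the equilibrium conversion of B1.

Take 3 mol B1 as basis and let X be its fractional conversion, so ξ = X.
Species balance: n_A1 = 1.58 − X; n_B1 = 3 − 3X; n_A2 = 2X.
Summing: n_T = 4.58 − 2X.
y_i = n_i/n_T, p_i = y_i·P. K_p = p_A2^2 / (p_A1 p_B1^3).
Equating to 1.55 bar^-2 and solving on 0 < X < 1: X = 0.701.

X = 0.701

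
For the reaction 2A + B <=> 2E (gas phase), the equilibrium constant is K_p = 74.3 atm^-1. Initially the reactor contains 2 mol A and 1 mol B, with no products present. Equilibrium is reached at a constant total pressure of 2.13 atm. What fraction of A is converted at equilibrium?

Let X = conversion of A (basis 2 mol A); extent of reaction ξ = X.
Species balance: n_A = 2 − 2X; n_B = 1 − X; n_E = 2X.
Total moles n_T = 3 − X.
With p_i = (n_i/n_T)P, K_p = p_E^2 / (p_A^2 p_B).
Setting this equal to 74.3 atm^-1 and taking the physical root (0 < X < 1) gives X = 0.794.

X = 0.794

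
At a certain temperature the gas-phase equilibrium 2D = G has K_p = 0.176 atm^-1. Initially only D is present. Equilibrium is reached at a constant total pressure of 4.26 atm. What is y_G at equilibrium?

Let X = conversion of D (basis 1 mol D); extent of reaction ξ = 0.5X.
Species balance: n_D = 1 − X; n_G = 0.5X.
Summing: n_T = 1 − 0.5X.
y_i = n_i/n_T, p_i = y_i·P. K_p = p_G / (p_D^2).
This yields a degree-2 equation in X; solving on (0,1), X = 0.500.
Then n_G = 0.25, n_T = 0.75, so y_G = 0.333.

y_G = 0.333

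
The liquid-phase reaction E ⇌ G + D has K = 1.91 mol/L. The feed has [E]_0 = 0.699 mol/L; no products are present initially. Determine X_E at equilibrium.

X = 0.778

Let X = conversion of E; extent ξ = 0.699·X mol/L.
Concentrations: [E] = 0.699 − 0.699X; [G] = 0.699X; [D] = 0.699X.
K = [G] [D] / ([E]).
Solving K = 1.91 for X ∈ (0,1): X = 0.778.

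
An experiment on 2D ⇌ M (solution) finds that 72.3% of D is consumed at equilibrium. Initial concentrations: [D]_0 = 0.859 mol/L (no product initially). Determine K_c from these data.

Let X = conversion of D.
Concentrations: [D] = 0.859 − 0.859X; [M] = 0.429X.
At X = 0.723: [D] = 0.238, [M] = 0.311.
K_c = [M] / ([D]^2) = 5.48 L/mol.

K_c = 5.48 L/mol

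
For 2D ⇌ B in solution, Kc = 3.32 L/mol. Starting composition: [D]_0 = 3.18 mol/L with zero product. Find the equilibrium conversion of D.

Let X = conversion of D; extent ξ = 3.18X/2 mol/L.
Concentrations: [D] = 3.18 − 3.18X; [B] = 1.59X.
Kc = [B] / ([D]^2).
Solving Kc = 3.32 for X ∈ (0,1): X = 0.805.

X = 0.805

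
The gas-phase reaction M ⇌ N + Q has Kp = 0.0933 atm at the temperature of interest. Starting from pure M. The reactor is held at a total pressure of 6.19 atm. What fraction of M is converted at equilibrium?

X = 0.122

Let X = conversion of M (basis 1 mol M); extent of reaction ξ = X.
Mole table: n_M = 1 − X; n_N = X; n_Q = X.
n_T = Σnᵢ = 1 + X.
Mole fractions y_i = n_i/n_T; Kp = p_N p_Q / (p_M) with p_i = y_i·P.
Substituting and setting equal to 0.0933 atm gives a polynomial in X; the root in (0,1) is X = 0.122.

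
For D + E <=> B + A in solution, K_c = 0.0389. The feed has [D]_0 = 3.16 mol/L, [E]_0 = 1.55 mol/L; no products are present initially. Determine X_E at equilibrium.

Let X = conversion of E; extent ξ = 1.55·X mol/L.
Concentrations: [D] = 3.16 − 1.55X; [E] = 1.55 − 1.55X; [B] = 1.55X; [A] = 1.55X.
K_c = [B] [A] / ([D] [E]).
Equating to 0.0389: the physical root is X = 0.232.

X = 0.232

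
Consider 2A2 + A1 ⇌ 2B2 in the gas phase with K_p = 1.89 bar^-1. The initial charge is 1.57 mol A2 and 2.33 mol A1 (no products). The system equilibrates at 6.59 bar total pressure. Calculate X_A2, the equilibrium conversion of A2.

X = 0.720

Basis: 1.57 mol A2 initially; let X = conversion of A2. Extent ξ = 0.785X.
Moles: n_A2 = 1.57 − 1.57X; n_A1 = 2.33 − 0.785X; n_B2 = 1.57X.
n_T = Σnᵢ = 3.9 − 0.785X.
y_i = n_i/n_T, p_i = y_i·P. K_p = p_B2^2 / (p_A2^2 p_A1).
Equating to 1.89 bar^-1 and solving on 0 < X < 1: X = 0.720.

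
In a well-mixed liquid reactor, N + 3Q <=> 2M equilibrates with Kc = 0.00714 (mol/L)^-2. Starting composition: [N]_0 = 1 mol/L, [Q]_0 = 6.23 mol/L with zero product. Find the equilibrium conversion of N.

X = 0.381

Let X = conversion of N; extent ξ = 1·X mol/L.
Concentrations: [N] = 1 − 1X; [Q] = 6.23 − 3X; [M] = 2X.
Kc = [M]^2 / ([N] [Q]^3).
Setting equal to 0.00714 and solving for X on (0,1) gives X = 0.381.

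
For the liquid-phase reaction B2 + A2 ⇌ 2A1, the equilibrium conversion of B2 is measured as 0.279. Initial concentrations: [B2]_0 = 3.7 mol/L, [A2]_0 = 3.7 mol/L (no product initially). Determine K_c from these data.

Let X = conversion of B2.
Concentrations: [B2] = 3.7 − 3.7X; [A2] = 3.7 − 3.7X; [A1] = 7.4X.
At X = 0.279: [B2] = 2.67, [A2] = 2.67, [A1] = 2.06.
K_c = [A1]^2 / ([B2] [A2]) = 0.599.

K_c = 0.599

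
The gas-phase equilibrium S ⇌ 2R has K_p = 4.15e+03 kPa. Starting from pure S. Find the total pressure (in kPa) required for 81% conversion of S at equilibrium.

Take 1 mol S as basis and let X be its fractional conversion, so ξ = X.
Species balance: n_S = 1 − X; n_R = 2X.
Total moles n_T = 1 + X.
K_p = p_R^2 / (p_S) with p_i = (n_i/n_T)·P.
At X = 0.81: the mole-fraction product g(X) = Π y_i^ν_i = 7.631. Since K_p = g(X)·P^{1}, P = (K_p/g)^(1/1) = (4.15e+03/7.631)^(1/1) = 544 kPa.

P = 544 kPa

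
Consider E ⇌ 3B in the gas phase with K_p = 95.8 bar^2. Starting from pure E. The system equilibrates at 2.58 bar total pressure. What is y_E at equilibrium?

Let X = conversion of E (basis 1 mol E); extent of reaction ξ = X.
Species balance: n_E = 1 − X; n_B = 3X.
Summing: n_T = 1 + 2X.
With p_i = (n_i/n_T)P, K_p = p_B^3 / (p_E).
Equating to 95.8 bar^2 and solving on 0 < X < 1: X = 0.844.
Then n_E = 0.156, n_T = 2.69, so y_E = 0.058.

y_E = 0.058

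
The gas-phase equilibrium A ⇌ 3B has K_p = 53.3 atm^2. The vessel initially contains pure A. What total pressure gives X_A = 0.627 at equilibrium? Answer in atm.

Take 1 mol A as basis and let X be its fractional conversion, so ξ = X.
At extent ξ: n_A = 1 − X; n_B = 3X.
Total moles n_T = 1 + 2X.
K_p = p_B^3 / (p_A) with p_i = (n_i/n_T)·P.
At X = 0.627: the mole-fraction product g(X) = Π y_i^ν_i = 3.512. Since K_p = g(X)·P^{2}, P = (K_p/g)^(1/2) = (53.3/3.512)^(1/2) = 3.9 atm.

P = 3.9 atm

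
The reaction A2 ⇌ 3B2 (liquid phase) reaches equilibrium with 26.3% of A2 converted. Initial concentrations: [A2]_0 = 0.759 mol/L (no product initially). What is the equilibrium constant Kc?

Kc = 0.384 (mol/L)^2

Let X = conversion of A2.
Concentrations: [A2] = 0.759 − 0.759X; [B2] = 2.28X.
At X = 0.263: [A2] = 0.559, [B2] = 0.599.
Kc = [B2]^3 / ([A2]) = 0.384 (mol/L)^2.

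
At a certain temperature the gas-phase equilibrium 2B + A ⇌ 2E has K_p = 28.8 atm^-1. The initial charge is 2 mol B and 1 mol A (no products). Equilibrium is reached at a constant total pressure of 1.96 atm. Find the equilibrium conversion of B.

Take 2 mol B as basis and let X be its fractional conversion, so ξ = X.
Mole table: n_B = 2 − 2X; n_A = 1 − X; n_E = 2X.
n_T = Σnᵢ = 3 − X.
With p_i = (n_i/n_T)P, K_p = p_E^2 / (p_B^2 p_A).
Substituting and setting equal to 28.8 atm^-1 gives a polynomial in X; the root in (0,1) is X = 0.724.

X = 0.724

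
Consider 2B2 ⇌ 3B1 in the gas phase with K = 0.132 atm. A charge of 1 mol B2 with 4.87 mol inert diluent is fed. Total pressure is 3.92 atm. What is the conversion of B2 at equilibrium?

X = 0.307

Let X = conversion of B2 (basis 1 mol B2); extent of reaction ξ = 0.5X.
Species balance: n_B2 = 1 − X; n_B1 = 1.5X; n_I = 4.87 (inert).
Summing: n_T = 5.87 + 0.5X.
y_i = n_i/n_T, p_i = y_i·P. K = p_B1^3 / (p_B2^2).
This yields a degree-3 equation in X; solving on (0,1), X = 0.307.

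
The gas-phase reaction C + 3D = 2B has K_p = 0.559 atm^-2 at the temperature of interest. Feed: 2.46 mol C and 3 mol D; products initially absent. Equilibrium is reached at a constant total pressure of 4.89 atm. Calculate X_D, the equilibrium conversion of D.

X = 0.646

Take 3 mol D as basis and let X be its fractional conversion, so ξ = X.
Mole table: n_C = 2.46 − X; n_D = 3 − 3X; n_B = 2X.
Total moles n_T = 5.46 − 2X.
Mole fractions y_i = n_i/n_T; K_p = p_B^2 / (p_C p_D^3) with p_i = y_i·P.
This yields a degree-4 equation in X; solving on (0,1), X = 0.646.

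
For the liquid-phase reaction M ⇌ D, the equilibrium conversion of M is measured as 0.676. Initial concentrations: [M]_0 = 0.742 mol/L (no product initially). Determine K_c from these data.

Let X = conversion of M.
Concentrations: [M] = 0.742 − 0.742X; [D] = 0.742X.
At X = 0.676: [M] = 0.24, [D] = 0.502.
K_c = [D] / ([M]) = 2.09.

K_c = 2.09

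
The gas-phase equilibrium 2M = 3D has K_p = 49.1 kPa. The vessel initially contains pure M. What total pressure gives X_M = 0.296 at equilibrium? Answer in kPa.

Take 1 mol M as basis and let X be its fractional conversion, so ξ = 0.5X.
Species balance: n_M = 1 − X; n_D = 1.5X.
n_T = Σnᵢ = 1 + 0.5X.
K_p = p_D^3 / (p_M^2) with p_i = (n_i/n_T)·P.
At X = 0.296: the mole-fraction product g(X) = Π y_i^ν_i = 0.1538. Since K_p = g(X)·P^{1}, P = (K_p/g)^(1/1) = (49.1/0.1538)^(1/1) = 319 kPa.

P = 319 kPa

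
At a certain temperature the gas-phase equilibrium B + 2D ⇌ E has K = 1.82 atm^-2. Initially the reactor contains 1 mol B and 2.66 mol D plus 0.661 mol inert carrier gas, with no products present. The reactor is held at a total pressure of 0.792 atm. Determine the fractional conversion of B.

X = 0.265

Let X = conversion of B (basis 1 mol B); extent of reaction ξ = X.
At extent ξ: n_B = 1 − X; n_D = 2.66 − 2X; n_E = X; n_I = 0.661 (inert).
Total moles n_T = 4.32 − 2X.
Mole fractions y_i = n_i/n_T; K = p_E / (p_B p_D^2) with p_i = y_i·P.
This yields a degree-3 equation in X; solving on (0,1), X = 0.265.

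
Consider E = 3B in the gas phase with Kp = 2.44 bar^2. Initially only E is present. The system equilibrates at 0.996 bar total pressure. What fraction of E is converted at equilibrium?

Basis: 1 mol E initially; let X = conversion of E. Extent ξ = X.
Mole table: n_E = 1 − X; n_B = 3X.
n_T = Σnᵢ = 1 + 2X.
Mole fractions y_i = n_i/n_T; Kp = p_B^3 / (p_E) with p_i = y_i·P.
Equating to 2.44 bar^2 and solving on 0 < X < 1: X = 0.564.

X = 0.564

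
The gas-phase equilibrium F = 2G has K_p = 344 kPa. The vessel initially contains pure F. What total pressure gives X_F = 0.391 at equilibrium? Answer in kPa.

Take 1 mol F as basis and let X be its fractional conversion, so ξ = X.
Mole table: n_F = 1 − X; n_G = 2X.
n_T = Σnᵢ = 1 + X.
K_p = p_G^2 / (p_F) with p_i = (n_i/n_T)·P.
At X = 0.391: the mole-fraction product g(X) = Π y_i^ν_i = 0.7219. Since K_p = g(X)·P^{1}, P = (K_p/g)^(1/1) = (344/0.7219)^(1/1) = 477 kPa.

P = 477 kPa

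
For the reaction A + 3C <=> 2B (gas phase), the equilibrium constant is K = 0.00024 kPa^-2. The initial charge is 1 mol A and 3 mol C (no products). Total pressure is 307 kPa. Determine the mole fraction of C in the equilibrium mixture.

y_C = 0.408

Let X = conversion of A (basis 1 mol A); extent of reaction ξ = X.
Species balance: n_A = 1 − X; n_C = 3 − 3X; n_B = 2X.
n_T = Σnᵢ = 4 − 2X.
With p_i = (n_i/n_T)P, K = p_B^2 / (p_A p_C^3).
Substituting and setting equal to 0.00024 kPa^-2 gives a polynomial in X; the root in (0,1) is X = 0.627.
Then n_C = 1.12, n_T = 2.75, so y_C = 0.408.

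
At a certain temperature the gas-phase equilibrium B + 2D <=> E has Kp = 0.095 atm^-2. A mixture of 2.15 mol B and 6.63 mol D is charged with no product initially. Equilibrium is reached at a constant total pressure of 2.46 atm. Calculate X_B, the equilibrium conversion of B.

Take 2.15 mol B as basis and let X be its fractional conversion, so ξ = 2.15X.
Mole table: n_B = 2.15 − 2.15X; n_D = 6.63 − 4.3X; n_E = 2.15X.
n_T = Σnᵢ = 8.78 − 4.3X.
Mole fractions y_i = n_i/n_T; Kp = p_E / (p_B p_D^2) with p_i = y_i·P.
Equating to 0.095 atm^-2 and solving on 0 < X < 1: X = 0.231.

X = 0.231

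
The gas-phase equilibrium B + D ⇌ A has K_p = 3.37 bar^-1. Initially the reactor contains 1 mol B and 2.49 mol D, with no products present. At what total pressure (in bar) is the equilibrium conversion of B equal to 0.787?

Let X = conversion of B (basis 1 mol B); extent of reaction ξ = X.
Species balance: n_B = 1 − X; n_D = 2.49 − X; n_A = X.
Total moles n_T = 3.49 − X.
K_p = p_A / (p_B p_D) with p_i = (n_i/n_T)·P.
At X = 0.787: the mole-fraction product g(X) = Π y_i^ν_i = 5.864. Since K_p = g(X)·P^{-1}, P = (g/K_p)^(1/1) = (5.864/3.37)^(1/1) = 1.74 bar.

P = 1.74 bar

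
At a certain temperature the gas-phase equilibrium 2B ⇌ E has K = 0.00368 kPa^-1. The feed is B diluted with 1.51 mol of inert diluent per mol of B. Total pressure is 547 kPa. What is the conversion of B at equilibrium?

Basis: 1 mol B initially; let X = conversion of B. Extent ξ = 0.5X.
At extent ξ: n_B = 1 − X; n_E = 0.5X; n_I = 1.51 (inert).
Summing: n_T = 2.51 − 0.5X.
With p_i = (n_i/n_T)P, K = p_E / (p_B^2).
This yields a degree-2 equation in X; solving on (0,1), X = 0.480.

X = 0.480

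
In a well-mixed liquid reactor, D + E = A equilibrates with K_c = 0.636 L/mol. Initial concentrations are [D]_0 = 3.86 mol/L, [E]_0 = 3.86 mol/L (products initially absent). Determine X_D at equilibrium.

X = 0.534

Let X = conversion of D; extent ξ = 3.86·X mol/L.
Concentrations: [D] = 3.86 − 3.86X; [E] = 3.86 − 3.86X; [A] = 3.86X.
K_c = [A] / ([D] [E]).
This equals 0.636 at X = 0.534 (the root in 0 < X < 1).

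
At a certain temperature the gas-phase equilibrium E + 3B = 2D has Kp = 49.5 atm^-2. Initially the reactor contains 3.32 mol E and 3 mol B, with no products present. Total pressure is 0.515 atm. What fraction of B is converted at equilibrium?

X = 0.646

Let X = conversion of B (basis 3 mol B); extent of reaction ξ = X.
Species balance: n_E = 3.32 − X; n_B = 3 − 3X; n_D = 2X.
n_T = Σnᵢ = 6.32 − 2X.
y_i = n_i/n_T, p_i = y_i·P. Kp = p_D^2 / (p_E p_B^3).
Setting this equal to 49.5 atm^-2 and taking the physical root (0 < X < 1) gives X = 0.646.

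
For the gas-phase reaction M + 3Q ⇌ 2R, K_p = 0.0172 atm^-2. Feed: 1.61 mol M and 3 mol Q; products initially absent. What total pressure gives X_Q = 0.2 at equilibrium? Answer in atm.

Take 3 mol Q as basis and let X be its fractional conversion, so ξ = X.
Moles: n_M = 1.61 − X; n_Q = 3 − 3X; n_R = 2X.
n_T = Σnᵢ = 4.61 − 2X.
K_p = p_R^2 / (p_M p_Q^3) with p_i = (n_i/n_T)·P.
At X = 0.2: the mole-fraction product g(X) = Π y_i^ν_i = 0.1455. Since K_p = g(X)·P^{-2}, P = (g/K_p)^(1/2) = (0.1455/0.0172)^(1/2) = 2.91 atm.

P = 2.91 atm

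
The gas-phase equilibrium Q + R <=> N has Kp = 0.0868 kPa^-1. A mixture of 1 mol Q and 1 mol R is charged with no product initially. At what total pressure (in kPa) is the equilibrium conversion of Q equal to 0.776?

P = 218 kPa

Let X = conversion of Q (basis 1 mol Q); extent of reaction ξ = X.
Moles: n_Q = 1 − X; n_R = 1 − X; n_N = X.
Summing: n_T = 2 − X.
Kp = p_N / (p_Q p_R) with p_i = (n_i/n_T)·P.
At X = 0.776: the mole-fraction product g(X) = Π y_i^ν_i = 18.93. Since Kp = g(X)·P^{-1}, P = (g/Kp)^(1/1) = (18.93/0.0868)^(1/1) = 218 kPa.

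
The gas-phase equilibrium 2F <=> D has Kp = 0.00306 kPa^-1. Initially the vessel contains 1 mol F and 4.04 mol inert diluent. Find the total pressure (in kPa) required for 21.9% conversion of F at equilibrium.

P = 289 kPa

Basis: 1 mol F initially; let X = conversion of F. Extent ξ = 0.5X.
Moles: n_F = 1 − X; n_D = 0.5X; n_I = 4.04 (inert).
Total moles n_T = 5.04 − 0.5X.
Kp = p_D / (p_F^2) with p_i = (n_i/n_T)·P.
At X = 0.219: the mole-fraction product g(X) = Π y_i^ν_i = 0.8851. Since Kp = g(X)·P^{-1}, P = (g/Kp)^(1/1) = (0.8851/0.00306)^(1/1) = 289 kPa.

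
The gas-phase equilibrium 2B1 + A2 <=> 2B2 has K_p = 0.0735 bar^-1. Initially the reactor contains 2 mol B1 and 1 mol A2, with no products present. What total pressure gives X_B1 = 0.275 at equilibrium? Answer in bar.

Take 2 mol B1 as basis and let X be its fractional conversion, so ξ = X.
At extent ξ: n_B1 = 2 − 2X; n_A2 = 1 − X; n_B2 = 2X.
n_T = Σnᵢ = 3 − X.
K_p = p_B2^2 / (p_B1^2 p_A2) with p_i = (n_i/n_T)·P.
At X = 0.275: the mole-fraction product g(X) = Π y_i^ν_i = 0.5408. Since K_p = g(X)·P^{-1}, P = (g/K_p)^(1/1) = (0.5408/0.0735)^(1/1) = 7.36 bar.

P = 7.36 bar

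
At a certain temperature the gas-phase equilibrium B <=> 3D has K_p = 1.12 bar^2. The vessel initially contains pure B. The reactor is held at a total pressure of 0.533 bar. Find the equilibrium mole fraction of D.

Take 1 mol B as basis and let X be its fractional conversion, so ξ = X.
Moles: n_B = 1 − X; n_D = 3X.
Total moles n_T = 1 + 2X.
y_i = n_i/n_T, p_i = y_i·P. K_p = p_D^3 / (p_B).
Setting this equal to 1.12 bar^2 and taking the physical root (0 < X < 1) gives X = 0.647.
Then n_D = 1.94, n_T = 2.29, so y_D = 0.846.

y_D = 0.846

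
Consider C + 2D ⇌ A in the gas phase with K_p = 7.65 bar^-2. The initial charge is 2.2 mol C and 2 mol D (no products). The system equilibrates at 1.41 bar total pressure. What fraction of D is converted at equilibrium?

Take 2 mol D as basis and let X be its fractional conversion, so ξ = X.
Mole table: n_C = 2.2 − X; n_D = 2 − 2X; n_A = X.
n_T = Σnᵢ = 4.2 − 2X.
y_i = n_i/n_T, p_i = y_i·P. K_p = p_A / (p_C p_D^2).
This yields a degree-3 equation in X; solving on (0,1), X = 0.751.

X = 0.751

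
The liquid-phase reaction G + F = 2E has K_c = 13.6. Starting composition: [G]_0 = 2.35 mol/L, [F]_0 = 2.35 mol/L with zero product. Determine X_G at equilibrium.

X = 0.648

Let X = conversion of G; extent ξ = 2.35·X mol/L.
Concentrations: [G] = 2.35 − 2.35X; [F] = 2.35 − 2.35X; [E] = 4.7X.
K_c = [E]^2 / ([G] [F]).
Solving K_c = 13.6 for X ∈ (0,1): X = 0.648.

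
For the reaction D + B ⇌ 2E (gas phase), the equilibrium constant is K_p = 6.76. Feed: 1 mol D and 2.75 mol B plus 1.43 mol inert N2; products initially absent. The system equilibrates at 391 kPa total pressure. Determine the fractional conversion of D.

X = 0.804

Take 1 mol D as basis and let X be its fractional conversion, so ξ = X.
At extent ξ: n_D = 1 − X; n_B = 2.75 − X; n_E = 2X; n_I = 1.43 (inert).
Total moles n_T = 5.18 (Δν = 0, constant).
y_i = n_i/n_T, p_i = y_i·P. K_p = p_E^2 / (p_D p_B).
Setting this equal to 6.76 and taking the physical root (0 < X < 1) gives X = 0.804.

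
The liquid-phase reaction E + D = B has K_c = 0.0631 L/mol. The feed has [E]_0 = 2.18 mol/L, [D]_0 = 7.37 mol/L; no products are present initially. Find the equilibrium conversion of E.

X = 0.298

Let X = conversion of E; extent ξ = 2.18·X mol/L.
Concentrations: [E] = 2.18 − 2.18X; [D] = 7.37 − 2.18X; [B] = 2.18X.
K_c = [B] / ([E] [D]).
Equating to 0.0631 L/mol: the physical root is X = 0.298.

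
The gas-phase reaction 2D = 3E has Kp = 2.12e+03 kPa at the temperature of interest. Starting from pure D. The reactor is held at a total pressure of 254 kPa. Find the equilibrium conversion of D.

Let X = conversion of D (basis 1 mol D); extent of reaction ξ = 0.5X.
Species balance: n_D = 1 − X; n_E = 1.5X.
Total moles n_T = 1 + 0.5X.
Mole fractions y_i = n_i/n_T; Kp = p_E^3 / (p_D^2) with p_i = y_i·P.
Equating to 2.12e+03 kPa and solving on 0 < X < 1: X = 0.687.

X = 0.687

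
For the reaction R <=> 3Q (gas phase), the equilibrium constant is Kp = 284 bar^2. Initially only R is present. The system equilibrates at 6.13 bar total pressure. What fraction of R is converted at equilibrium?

X = 0.756

Let X = conversion of R (basis 1 mol R); extent of reaction ξ = X.
Moles: n_R = 1 − X; n_Q = 3X.
n_T = Σnᵢ = 1 + 2X.
Mole fractions y_i = n_i/n_T; Kp = p_Q^3 / (p_R) with p_i = y_i·P.
Substituting and setting equal to 284 bar^2 gives a polynomial in X; the root in (0,1) is X = 0.756.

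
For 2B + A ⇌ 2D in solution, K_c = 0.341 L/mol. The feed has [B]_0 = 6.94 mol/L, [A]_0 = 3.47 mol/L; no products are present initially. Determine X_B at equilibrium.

X = 0.447

Let X = conversion of B; extent ξ = 6.94X/2 mol/L.
Concentrations: [B] = 6.94 − 6.94X; [A] = 3.47 − 3.47X; [D] = 6.94X.
K_c = [D]^2 / ([B]^2 [A]).
This equals 0.341 at X = 0.447 (the root in 0 < X < 1).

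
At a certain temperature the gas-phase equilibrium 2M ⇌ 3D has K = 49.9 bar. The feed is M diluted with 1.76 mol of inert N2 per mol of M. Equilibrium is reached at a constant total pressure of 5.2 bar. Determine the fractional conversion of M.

X = 0.773

Take 1 mol M as basis and let X be its fractional conversion, so ξ = 0.5X.
Mole table: n_M = 1 − X; n_D = 1.5X; n_I = 1.76 (inert).
Summing: n_T = 2.76 + 0.5X.
y_i = n_i/n_T, p_i = y_i·P. K = p_D^3 / (p_M^2).
Equating to 49.9 bar and solving on 0 < X < 1: X = 0.773.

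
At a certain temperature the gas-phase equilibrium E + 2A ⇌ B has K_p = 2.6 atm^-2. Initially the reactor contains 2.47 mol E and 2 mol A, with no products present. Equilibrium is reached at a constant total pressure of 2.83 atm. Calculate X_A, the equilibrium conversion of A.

X = 0.783

Basis: 2 mol A initially; let X = conversion of A. Extent ξ = X.
Species balance: n_E = 2.47 − X; n_A = 2 − 2X; n_B = X.
n_T = Σnᵢ = 4.47 − 2X.
y_i = n_i/n_T, p_i = y_i·P. K_p = p_B / (p_E p_A^2).
Setting this equal to 2.6 atm^-2 and taking the physical root (0 < X < 1) gives X = 0.783.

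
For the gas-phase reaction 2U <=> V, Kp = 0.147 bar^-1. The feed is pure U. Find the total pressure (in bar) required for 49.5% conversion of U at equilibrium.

Take 1 mol U as basis and let X be its fractional conversion, so ξ = 0.5X.
Moles: n_U = 1 − X; n_V = 0.5X.
n_T = Σnᵢ = 1 − 0.5X.
Kp = p_V / (p_U^2) with p_i = (n_i/n_T)·P.
At X = 0.495: the mole-fraction product g(X) = Π y_i^ν_i = 0.7303. Since Kp = g(X)·P^{-1}, P = (g/Kp)^(1/1) = (0.7303/0.147)^(1/1) = 4.97 bar.

P = 4.97 bar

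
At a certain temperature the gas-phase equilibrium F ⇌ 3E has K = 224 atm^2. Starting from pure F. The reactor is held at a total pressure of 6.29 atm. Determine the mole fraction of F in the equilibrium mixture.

Take 1 mol F as basis and let X be its fractional conversion, so ξ = X.
Mole table: n_F = 1 − X; n_E = 3X.
Total moles n_T = 1 + 2X.
y_i = n_i/n_T, p_i = y_i·P. K = p_E^3 / (p_F).
Equating to 224 atm^2 and solving on 0 < X < 1: X = 0.709.
Then n_F = 0.291, n_T = 2.42, so y_F = 0.120.

y_F = 0.120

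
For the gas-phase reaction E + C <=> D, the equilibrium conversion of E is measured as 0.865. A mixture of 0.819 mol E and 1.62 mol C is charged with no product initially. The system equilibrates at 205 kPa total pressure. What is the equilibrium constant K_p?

Let X = conversion of E (basis 0.819 mol E); extent of reaction ξ = 0.819X.
Moles: n_E = 0.819 − 0.819X; n_C = 1.62 − 0.819X; n_D = 0.819X.
n_T = Σnᵢ = 2.44 − 0.819X.
At X = 0.865: n_E = 0.111, n_C = 0.912, n_D = 0.708, n_T = 1.73.
p_i = (n_i/n_T)·P. K_p = p_D / (p_E p_C) = 0.0593 kPa^-1.

K_p = 0.0593 kPa^-1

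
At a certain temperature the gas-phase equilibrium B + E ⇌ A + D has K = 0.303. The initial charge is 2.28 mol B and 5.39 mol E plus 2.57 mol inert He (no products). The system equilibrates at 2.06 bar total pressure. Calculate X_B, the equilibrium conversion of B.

X = 0.519

Take 2.28 mol B as basis and let X be its fractional conversion, so ξ = 2.28X.
Species balance: n_B = 2.28 − 2.28X; n_E = 5.39 − 2.28X; n_A = 2.28X; n_D = 2.28X; n_I = 2.57 (inert).
Since Δν = 0, n_T = 10.2 throughout.
Mole fractions y_i = n_i/n_T; K = p_A p_D / (p_B p_E) with p_i = y_i·P.
This yields a degree-2 equation in X; solving on (0,1), X = 0.519.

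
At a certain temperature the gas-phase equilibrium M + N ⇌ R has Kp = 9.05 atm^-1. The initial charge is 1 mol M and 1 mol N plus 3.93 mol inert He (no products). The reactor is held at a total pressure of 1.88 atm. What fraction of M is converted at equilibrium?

Take 1 mol M as basis and let X be its fractional conversion, so ξ = X.
Species balance: n_M = 1 − X; n_N = 1 − X; n_R = X; n_I = 3.93 (inert).
Total moles n_T = 5.93 − X.
Mole fractions y_i = n_i/n_T; Kp = p_R / (p_M p_N) with p_i = y_i·P.
Equating to 9.05 atm^-1 and solving on 0 < X < 1: X = 0.575.

X = 0.575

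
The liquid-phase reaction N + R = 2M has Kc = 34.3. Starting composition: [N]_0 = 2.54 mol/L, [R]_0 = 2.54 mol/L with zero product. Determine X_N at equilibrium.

X = 0.745

Let X = conversion of N; extent ξ = 2.54·X mol/L.
Concentrations: [N] = 2.54 − 2.54X; [R] = 2.54 − 2.54X; [M] = 5.08X.
Kc = [M]^2 / ([N] [R]).
Equating to 34.3: the physical root is X = 0.745.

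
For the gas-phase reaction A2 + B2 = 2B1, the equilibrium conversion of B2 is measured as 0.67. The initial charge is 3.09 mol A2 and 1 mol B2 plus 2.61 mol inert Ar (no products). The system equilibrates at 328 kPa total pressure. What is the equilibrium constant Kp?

Let X = conversion of B2 (basis 1 mol B2); extent of reaction ξ = X.
Mole table: n_A2 = 3.09 − X; n_B2 = 1 − X; n_B1 = 2X; n_I = 2.61 (inert).
Total moles n_T = 6.7 (Δν = 0, constant).
At X = 0.67: n_A2 = 2.42, n_B2 = 0.33, n_B1 = 1.34, n_T = 6.7.
p_i = (n_i/n_T)·P. Kp = p_B1^2 / (p_A2 p_B2) = 2.25.

Kp = 2.25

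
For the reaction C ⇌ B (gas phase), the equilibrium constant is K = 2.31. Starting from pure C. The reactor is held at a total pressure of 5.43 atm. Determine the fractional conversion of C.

Basis: 1 mol C initially; let X = conversion of C. Extent ξ = X.
Moles: n_C = 1 − X; n_B = X.
Total moles n_T = 1 (Δν = 0, constant).
Mole fractions y_i = n_i/n_T; K = p_B / (p_C) with p_i = y_i·P.
This yields a degree-1 equation in X; solving on (0,1), X = 0.698.

X = 0.698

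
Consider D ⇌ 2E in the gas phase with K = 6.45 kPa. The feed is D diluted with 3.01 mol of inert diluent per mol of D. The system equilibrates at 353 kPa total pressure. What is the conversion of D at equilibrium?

X = 0.128

Basis: 1 mol D initially; let X = conversion of D. Extent ξ = X.
At extent ξ: n_D = 1 − X; n_E = 2X; n_I = 3.01 (inert).
n_T = Σnᵢ = 4.01 + X.
With p_i = (n_i/n_T)P, K = p_E^2 / (p_D).
Setting this equal to 6.45 kPa and taking the physical root (0 < X < 1) gives X = 0.128.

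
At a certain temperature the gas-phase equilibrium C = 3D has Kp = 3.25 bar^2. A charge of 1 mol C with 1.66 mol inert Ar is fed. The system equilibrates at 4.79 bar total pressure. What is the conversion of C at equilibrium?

Take 1 mol C as basis and let X be its fractional conversion, so ξ = X.
Species balance: n_C = 1 − X; n_D = 3X; n_I = 1.66 (inert).
Total moles n_T = 2.66 + 2X.
y_i = n_i/n_T, p_i = y_i·P. Kp = p_D^3 / (p_C).
This yields a degree-3 equation in X; solving on (0,1), X = 0.338.

X = 0.338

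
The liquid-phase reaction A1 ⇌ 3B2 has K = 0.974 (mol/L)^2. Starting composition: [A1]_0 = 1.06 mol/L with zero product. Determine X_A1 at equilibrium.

Let X = conversion of A1; extent ξ = 1.06·X mol/L.
Concentrations: [A1] = 1.06 − 1.06X; [B2] = 3.18X.
K = [B2]^3 / ([A1]).
Solving K = 0.974 for X ∈ (0,1): X = 0.284.

X = 0.284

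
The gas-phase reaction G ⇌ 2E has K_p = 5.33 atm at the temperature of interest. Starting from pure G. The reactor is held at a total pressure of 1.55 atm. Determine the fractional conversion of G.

Take 1 mol G as basis and let X be its fractional conversion, so ξ = X.
Mole table: n_G = 1 − X; n_E = 2X.
Summing: n_T = 1 + X.
Mole fractions y_i = n_i/n_T; K_p = p_E^2 / (p_G) with p_i = y_i·P.
Setting this equal to 5.33 atm and taking the physical root (0 < X < 1) gives X = 0.680.

X = 0.680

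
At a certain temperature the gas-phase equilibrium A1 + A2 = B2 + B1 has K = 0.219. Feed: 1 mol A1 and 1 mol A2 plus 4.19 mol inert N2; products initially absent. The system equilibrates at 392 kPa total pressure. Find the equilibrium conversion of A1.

Take 1 mol A1 as basis and let X be its fractional conversion, so ξ = X.
At extent ξ: n_A1 = 1 − X; n_A2 = 1 − X; n_B2 = X; n_B1 = X; n_I = 4.19 (inert).
Since Δν = 0, n_T = 6.19 throughout.
y_i = n_i/n_T, p_i = y_i·P. K = p_B2 p_B1 / (p_A1 p_A2).
This yields a degree-2 equation in X; solving on (0,1), X = 0.319.

X = 0.319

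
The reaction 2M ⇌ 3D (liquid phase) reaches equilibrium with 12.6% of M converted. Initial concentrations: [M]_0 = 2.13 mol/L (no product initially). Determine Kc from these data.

Kc = 0.0188 mol/L

Let X = conversion of M.
Concentrations: [M] = 2.13 − 2.13X; [D] = 3.19X.
At X = 0.126: [M] = 1.86, [D] = 0.403.
Kc = [D]^3 / ([M]^2) = 0.0188 mol/L.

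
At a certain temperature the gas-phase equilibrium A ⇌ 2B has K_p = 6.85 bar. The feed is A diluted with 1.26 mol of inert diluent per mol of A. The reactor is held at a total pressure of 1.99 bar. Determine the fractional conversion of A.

X = 0.772

Take 1 mol A as basis and let X be its fractional conversion, so ξ = X.
Moles: n_A = 1 − X; n_B = 2X; n_I = 1.26 (inert).
Summing: n_T = 2.26 + X.
With p_i = (n_i/n_T)P, K_p = p_B^2 / (p_A).
Substituting and setting equal to 6.85 bar gives a polynomial in X; the root in (0,1) is X = 0.772.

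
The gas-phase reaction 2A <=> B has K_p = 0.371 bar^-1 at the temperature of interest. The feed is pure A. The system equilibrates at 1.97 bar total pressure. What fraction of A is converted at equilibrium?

X = 0.495

Basis: 1 mol A initially; let X = conversion of A. Extent ξ = 0.5X.
At extent ξ: n_A = 1 − X; n_B = 0.5X.
n_T = Σnᵢ = 1 − 0.5X.
With p_i = (n_i/n_T)P, K_p = p_B / (p_A^2).
This yields a degree-2 equation in X; solving on (0,1), X = 0.495.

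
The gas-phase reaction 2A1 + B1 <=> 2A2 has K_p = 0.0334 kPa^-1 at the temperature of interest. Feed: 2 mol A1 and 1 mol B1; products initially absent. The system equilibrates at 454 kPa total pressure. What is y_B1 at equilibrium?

y_B1 = 0.163

Let X = conversion of A1 (basis 2 mol A1); extent of reaction ξ = X.
Species balance: n_A1 = 2 − 2X; n_B1 = 1 − X; n_A2 = 2X.
n_T = Σnᵢ = 3 − X.
y_i = n_i/n_T, p_i = y_i·P. K_p = p_A2^2 / (p_A1^2 p_B1).
Equating to 0.0334 kPa^-1 and solving on 0 < X < 1: X = 0.611.
Then n_B1 = 0.389, n_T = 2.39, so y_B1 = 0.163.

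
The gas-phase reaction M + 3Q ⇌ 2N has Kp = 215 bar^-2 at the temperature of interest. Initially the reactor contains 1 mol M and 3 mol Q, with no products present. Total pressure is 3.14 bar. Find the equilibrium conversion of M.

X = 0.872

Let X = conversion of M (basis 1 mol M); extent of reaction ξ = X.
Moles: n_M = 1 − X; n_Q = 3 − 3X; n_N = 2X.
n_T = Σnᵢ = 4 − 2X.
y_i = n_i/n_T, p_i = y_i·P. Kp = p_N^2 / (p_M p_Q^3).
Setting this equal to 215 bar^-2 and taking the physical root (0 < X < 1) gives X = 0.872.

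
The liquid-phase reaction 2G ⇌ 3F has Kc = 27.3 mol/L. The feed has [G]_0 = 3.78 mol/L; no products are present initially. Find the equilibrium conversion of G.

X = 0.645

Let X = conversion of G; extent ξ = 3.78X/2 mol/L.
Concentrations: [G] = 3.78 − 3.78X; [F] = 5.67X.
Kc = [F]^3 / ([G]^2).
Solving Kc = 27.3 for X ∈ (0,1): X = 0.645.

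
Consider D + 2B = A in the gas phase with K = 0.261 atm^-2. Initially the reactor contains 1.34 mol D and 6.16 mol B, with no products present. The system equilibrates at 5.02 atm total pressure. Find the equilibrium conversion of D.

X = 0.788

Let X = conversion of D (basis 1.34 mol D); extent of reaction ξ = 1.34X.
Species balance: n_D = 1.34 − 1.34X; n_B = 6.16 − 2.68X; n_A = 1.34X.
n_T = Σnᵢ = 7.5 − 2.68X.
Mole fractions y_i = n_i/n_T; K = p_A / (p_D p_B^2) with p_i = y_i·P.
This yields a degree-3 equation in X; solving on (0,1), X = 0.788.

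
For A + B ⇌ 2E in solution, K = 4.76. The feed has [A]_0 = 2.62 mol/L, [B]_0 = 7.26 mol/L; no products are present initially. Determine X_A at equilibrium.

X = 0.759

Let X = conversion of A; extent ξ = 2.62·X mol/L.
Concentrations: [A] = 2.62 − 2.62X; [B] = 7.26 − 2.62X; [E] = 5.24X.
K = [E]^2 / ([A] [B]).
Solving K = 4.76 for X ∈ (0,1): X = 0.759.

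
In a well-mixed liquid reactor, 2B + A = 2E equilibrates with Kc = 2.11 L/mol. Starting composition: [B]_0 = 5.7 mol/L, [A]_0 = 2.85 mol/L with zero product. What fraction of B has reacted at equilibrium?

X = 0.606

Let X = conversion of B; extent ξ = 5.7X/2 mol/L.
Concentrations: [B] = 5.7 − 5.7X; [A] = 2.85 − 2.85X; [E] = 5.7X.
Kc = [E]^2 / ([B]^2 [A]).
Setting equal to 2.11 and solving for X on (0,1) gives X = 0.606.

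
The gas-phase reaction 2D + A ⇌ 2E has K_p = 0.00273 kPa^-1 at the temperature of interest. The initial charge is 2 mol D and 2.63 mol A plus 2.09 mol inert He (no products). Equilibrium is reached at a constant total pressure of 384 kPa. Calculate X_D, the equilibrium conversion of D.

Take 2 mol D as basis and let X be its fractional conversion, so ξ = X.
At extent ξ: n_D = 2 − 2X; n_A = 2.63 − X; n_E = 2X; n_I = 2.09 (inert).
Total moles n_T = 6.72 − X.
y_i = n_i/n_T, p_i = y_i·P. K_p = p_E^2 / (p_D^2 p_A).
Equating to 0.00273 kPa^-1 and solving on 0 < X < 1: X = 0.379.

X = 0.379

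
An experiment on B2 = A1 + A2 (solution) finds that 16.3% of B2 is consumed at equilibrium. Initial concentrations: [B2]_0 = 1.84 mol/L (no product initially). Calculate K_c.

K_c = 0.0584 mol/L

Let X = conversion of B2.
Concentrations: [B2] = 1.84 − 1.84X; [A1] = 1.84X; [A2] = 1.84X.
At X = 0.163: [B2] = 1.54, [A1] = 0.3, [A2] = 0.3.
K_c = [A1] [A2] / ([B2]) = 0.0584 mol/L.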